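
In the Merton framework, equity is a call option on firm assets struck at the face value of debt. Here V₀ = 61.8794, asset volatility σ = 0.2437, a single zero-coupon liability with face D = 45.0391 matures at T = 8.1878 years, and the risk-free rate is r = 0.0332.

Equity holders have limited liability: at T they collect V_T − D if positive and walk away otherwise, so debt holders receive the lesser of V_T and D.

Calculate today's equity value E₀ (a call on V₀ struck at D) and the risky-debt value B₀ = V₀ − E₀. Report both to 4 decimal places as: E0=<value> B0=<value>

E0=30.9967 B0=30.8827

Work the structural quantities from V₀ = 61.8794 against face 45.0391:
d₁ = [ln(V₀/D) + (r + σ²/2)T] / (σ√T)
   = [ln(61.8794/45.0391) + (0.0332 + 0.5·0.2437²)·8.1878] / (0.2437·√8.1878)
   = [0.317656 + 0.514970] / 0.697331 = 1.194019
d₂ = d₁ − σ√T = 1.194019 − 0.697331 = 0.496688
N(d₁) = 0.883765,  N(d₂) = 0.690295,  e^(−rT) = 0.761980
E₀ = V₀·N(d₁) − D·e^(−rT)·N(d₂)
   = 61.8794·0.883765 − 45.0391·0.761980·0.690295 = 30.996658
B₀ = V₀ − E₀ = 61.8794 − 30.996658 = 30.882742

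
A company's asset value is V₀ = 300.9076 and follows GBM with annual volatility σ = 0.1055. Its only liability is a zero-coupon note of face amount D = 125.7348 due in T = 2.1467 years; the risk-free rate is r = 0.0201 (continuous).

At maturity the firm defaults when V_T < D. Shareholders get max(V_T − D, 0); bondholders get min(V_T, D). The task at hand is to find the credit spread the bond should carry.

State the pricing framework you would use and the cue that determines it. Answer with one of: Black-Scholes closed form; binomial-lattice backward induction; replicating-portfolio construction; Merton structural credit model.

framework: Merton structural credit model

Key observation: the asked-for credit quantity lives on the firm's capital structure — asset value, asset volatility, debt face 125.7348 — which is the structural model's domain.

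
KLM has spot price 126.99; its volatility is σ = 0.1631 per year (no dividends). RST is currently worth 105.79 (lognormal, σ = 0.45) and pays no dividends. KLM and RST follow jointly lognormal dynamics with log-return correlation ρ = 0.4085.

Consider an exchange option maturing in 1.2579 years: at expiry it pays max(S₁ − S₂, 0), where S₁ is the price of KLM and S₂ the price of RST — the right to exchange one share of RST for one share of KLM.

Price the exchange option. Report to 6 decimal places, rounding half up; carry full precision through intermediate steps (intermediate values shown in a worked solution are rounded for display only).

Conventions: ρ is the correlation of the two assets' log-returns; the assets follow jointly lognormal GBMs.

σ_eff = √(σ₁² + σ₂² − 2ρσ₁σ₂) = √(0.1631² + 0.45² − 2·0.4085·0.1631·0.45) = 0.411264
d₁ = (ln(S₁/S₂) + (q₂ − q₁ + σ_eff²/2)T) / (σ_eff√T) = (ln(126.99/105.79) + (0.0 − 0.0 + 0.084569)·1.2579) / 0.461258 = 0.626617
d₂ = d₁ − σ_eff√T = 0.626617 − 0.461258 = 0.165359
N(d₁) = 0.734545,  N(d₂) = 0.565669
V = S₁·e^{−q₁T}·N(d₁) − S₂·e^{−q₂T}·N(d₂) = 93.279829 − 59.842152 = 33.437678
Key observation: no risk-free rate is needed — with the second asset as numeraire the exchange option is a call on the ratio S₁/S₂, and r cancels out of the value.

exchange price = 33.437678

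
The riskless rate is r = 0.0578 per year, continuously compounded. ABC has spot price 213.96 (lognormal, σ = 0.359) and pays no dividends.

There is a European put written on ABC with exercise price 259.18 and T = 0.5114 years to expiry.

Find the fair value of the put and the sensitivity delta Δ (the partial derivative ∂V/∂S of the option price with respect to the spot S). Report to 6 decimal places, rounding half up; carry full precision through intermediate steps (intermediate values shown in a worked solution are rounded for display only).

price = 47.167961
Δ = -0.692635

σ√T = 0.359·√0.5114 = 0.256729
d₁ = (ln(S/K) + (r+σ²/2)T) / (σ√T) = (ln(213.96/259.18) + (0.0578+0.359²/2)·0.5114) / 0.256729 = (-0.191734 + 0.062514) / 0.256729 = -0.503332
d₂ = d₁ − σ√T = -0.503332 − 0.256729 = -0.760061
e^{−rT} = 0.970874
N(−d₁) = 0.692635,  N(−d₂) = 0.776391
Put price V = K·e^{−rT}·N(−d₂) − S·N(−d₁) = 195.364065 − 148.196104 = 47.167961
Δ = −N(−d₁) = -0.692635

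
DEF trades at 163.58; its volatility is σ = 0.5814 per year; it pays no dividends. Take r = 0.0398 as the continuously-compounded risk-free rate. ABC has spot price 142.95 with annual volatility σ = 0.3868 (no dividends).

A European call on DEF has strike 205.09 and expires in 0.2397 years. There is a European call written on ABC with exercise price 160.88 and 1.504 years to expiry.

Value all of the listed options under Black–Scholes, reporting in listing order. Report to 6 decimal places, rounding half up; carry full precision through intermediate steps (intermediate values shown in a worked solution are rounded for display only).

price(DEF call K=205.09) = 6.639018
price(ABC call K=160.88) = 23.518449

[DEF call K=205.09]
σ√T = 0.5814·√0.2397 = 0.284649
d₁ = (ln(S/K) + (r+σ²/2)T) / (σ√T) = (ln(163.58/205.09) + (0.0398+0.5814²/2)·0.2397) / 0.284649 = (-0.226147 + 0.050052) / 0.284649 = -0.618637
d₂ = d₁ − σ√T = -0.618637 − 0.284649 = -0.903286
e^{−rT} = 0.990505
N(d₁) = 0.268078,  N(d₂) = 0.183187
price = S·N(d₁) − K·e^{−rT}·N(d₂) = 43.852138 − 37.213120 = 6.639018
[ABC call K=160.88]
σ√T = 0.3868·√1.504 = 0.474363
d₁ = (ln(S/K) + (r+σ²/2)T) / (σ√T) = (ln(142.95/160.88) + (0.0398+0.3868²/2)·1.504) / 0.474363 = (-0.118164 + 0.172369) / 0.474363 = 0.114270
d₂ = d₁ − σ√T = 0.114270 − 0.474363 = -0.360093
e^{−rT} = 0.941897
N(d₁) = 0.545488,  N(d₂) = 0.359389
price = S·N(d₁) − K·e^{−rT}·N(d₂) = 77.977512 − 54.459062 = 23.518449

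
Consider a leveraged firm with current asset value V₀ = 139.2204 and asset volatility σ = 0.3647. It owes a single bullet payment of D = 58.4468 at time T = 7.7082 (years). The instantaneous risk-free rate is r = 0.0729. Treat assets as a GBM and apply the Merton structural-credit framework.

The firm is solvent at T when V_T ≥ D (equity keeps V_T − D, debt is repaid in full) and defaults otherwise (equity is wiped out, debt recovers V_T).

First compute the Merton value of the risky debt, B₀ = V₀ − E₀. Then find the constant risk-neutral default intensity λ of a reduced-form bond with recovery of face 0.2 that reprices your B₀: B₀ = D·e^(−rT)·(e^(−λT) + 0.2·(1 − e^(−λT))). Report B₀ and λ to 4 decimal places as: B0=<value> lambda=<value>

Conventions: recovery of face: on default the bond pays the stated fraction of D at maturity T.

B0=31.0725 lambda=0.0114

Apply the equity-as-call identities (strike 58.4468, horizon 7.7082 years):
d₁ = [ln(V₀/D) + (r + σ²/2)T] / (σ√T)
   = [ln(139.2204/58.4468) + (0.0729 + 0.5·0.3647²)·7.7082] / (0.3647·√7.7082)
   = [0.867941 + 1.074547] / 1.012540 = 1.918431
d₂ = d₁ − σ√T = 1.918431 − 1.012540 = 0.905890
N(d₁) = 0.972472,  N(d₂) = 0.817503,  e^(−rT) = 0.570109
E₀ = V₀·N(d₁) − D·e^(−rT)·N(d₂)
   = 139.2204·0.972472 − 58.4468·0.570109·0.817503 = 108.147854
B₀ = V₀ − E₀ = 139.2204 − 108.147854 = 31.072546
e^(−λT) = (B₀·e^(rT)/D − 0.2)/(1 − 0.2) = (31.0725·1.754051/58.4468 − 0.2)/0.8 = 0.91564849
λ = −ln(0.91564849)/7.7082 = 0.011432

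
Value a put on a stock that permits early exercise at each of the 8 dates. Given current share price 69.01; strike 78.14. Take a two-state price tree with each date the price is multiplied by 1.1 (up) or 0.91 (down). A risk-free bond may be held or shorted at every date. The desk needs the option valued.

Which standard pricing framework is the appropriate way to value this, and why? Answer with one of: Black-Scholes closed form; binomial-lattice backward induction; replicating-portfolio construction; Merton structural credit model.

framework: binomial-lattice backward induction

Key observation: early exercise of the strike-78.14 put must be checked at each of the 8 dates (spot 69.01), which forces a node-by-node comparison of intrinsic and continuation value backward from expiry.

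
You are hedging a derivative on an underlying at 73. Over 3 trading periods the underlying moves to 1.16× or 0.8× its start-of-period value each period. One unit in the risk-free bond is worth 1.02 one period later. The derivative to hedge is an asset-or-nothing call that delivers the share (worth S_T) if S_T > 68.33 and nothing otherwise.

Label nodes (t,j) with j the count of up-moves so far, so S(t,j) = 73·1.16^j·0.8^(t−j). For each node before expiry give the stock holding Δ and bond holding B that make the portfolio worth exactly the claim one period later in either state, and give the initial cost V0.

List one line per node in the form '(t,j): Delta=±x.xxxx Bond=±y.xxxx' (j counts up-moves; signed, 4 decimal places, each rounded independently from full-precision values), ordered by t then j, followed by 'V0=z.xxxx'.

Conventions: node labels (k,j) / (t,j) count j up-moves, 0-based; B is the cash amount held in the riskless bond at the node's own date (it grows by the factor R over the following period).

Risk-neutral probability p* = (R−d)/(u−d) = (1.02−0.8)/(1.16−0.8) = 0.6111.
Expiry values: V(3,0)=0.0000, V(3,1)=0.0000, V(3,2)=78.5830, V(3,3)=113.9454
  t=2,j=0: stock 46.7200 → up 54.1952 (V=0.0000), down 37.3760 (V=0.0000). Price 0.0000; hedge Δ=0.0000, bond B=0.0000.
  t=2,j=1: stock 67.7440 → up 78.5830 (V=78.5830), down 54.1952 (V=0.0000). Price 47.0813; hedge Δ=3.2222, bond B=-171.2049.
  t=2,j=2: stock 98.2288 → up 113.9454 (V=113.9454), down 78.5830 (V=78.5830). Price 98.2288; hedge Δ=1.0000, bond B=0.0000.
  t=1,j=0: stock 58.4000 → up 67.7440 (V=47.0813), down 46.7200 (V=0.0000). Price 28.2078; hedge Δ=2.2394, bond B=-102.5737.
  t=1,j=1: stock 84.6800 → up 98.2288 (V=98.2288), down 67.7440 (V=47.0813). Price 76.8021; hedge Δ=1.6778, bond B=-65.2742.
  t=0,j=0: stock 73.0000 → up 84.6800 (V=76.8021), down 58.4000 (V=28.2078). Price 56.7689; hedge Δ=1.8491, bond B=-78.2153.
Verification: the root portfolio costs Δ(0,0)·S0 + B(0,0) = 56.7689, matching V0.

(0,0): Delta=1.8491 Bond=-78.2153
(1,0): Delta=2.2394 Bond=-102.5737
(1,1): Delta=1.6778 Bond=-65.2742
(2,0): Delta=0.0000 Bond=0.0000
(2,1): Delta=3.2222 Bond=-171.2049
(2,2): Delta=1.0000 Bond=0.0000
V0=56.7689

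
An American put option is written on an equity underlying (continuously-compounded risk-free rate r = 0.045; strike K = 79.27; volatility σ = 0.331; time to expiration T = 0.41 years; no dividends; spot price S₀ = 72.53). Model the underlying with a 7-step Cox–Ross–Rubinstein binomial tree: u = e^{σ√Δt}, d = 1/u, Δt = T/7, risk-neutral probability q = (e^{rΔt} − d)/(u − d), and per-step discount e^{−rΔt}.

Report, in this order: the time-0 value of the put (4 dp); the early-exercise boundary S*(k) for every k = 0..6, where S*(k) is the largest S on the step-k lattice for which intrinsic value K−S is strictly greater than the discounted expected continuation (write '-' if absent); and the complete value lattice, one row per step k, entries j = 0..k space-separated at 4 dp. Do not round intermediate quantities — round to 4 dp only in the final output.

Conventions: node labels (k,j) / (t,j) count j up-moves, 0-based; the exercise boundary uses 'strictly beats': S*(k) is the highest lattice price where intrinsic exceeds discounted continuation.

params: Δt=0.05857 u=1.08340 d=0.92302 q=0.49644 e^(-rΔt)=0.99737
t_7 payoffs: 37.8712 30.6777 22.2342 12.3235 0.6908 0.0000 0.0000 0.0000
t_6: node(6,0) S=44.8515 payoff=34.4185 vs cont=34.2098 → 34.4185 [stop]  node(6,1) S=52.6450 payoff=26.6250 vs cont=26.4163 → 26.6250 [stop]  node(6,2) S=61.7928 payoff=17.4772 vs cont=17.2686 → 17.4772 [stop]  node(6,3) S=72.5300 payoff=6.7400 vs cont=6.5313 → 6.7400 [stop]  node(6,4) S=85.1330 payoff=0.0000 vs cont=0.3469 → 0.3469 [wait]  node(6,5) S=99.9259 payoff=0.0000 vs cont=0.0000 → 0.0000 [wait]  node(6,6) S=117.2892 payoff=0.0000 vs cont=0.0000 → 0.0000 [wait]  ⇒ S*(6)=72.5300
t_5: node(5,0) S=48.5923 payoff=30.6777 vs cont=30.4691 → 30.6777 [stop]  node(5,1) S=57.0358 payoff=22.2342 vs cont=22.0255 → 22.2342 [stop]  node(5,2) S=66.9465 payoff=12.3235 vs cont=12.1149 → 12.3235 [stop]  node(5,3) S=78.5792 payoff=0.6908 vs cont=3.5568 → 3.5568 [wait]  node(5,4) S=92.2333 payoff=0.0000 vs cont=0.1742 → 0.1742 [wait]  node(5,5) S=108.2600 payoff=0.0000 vs cont=0.0000 → 0.0000 [wait]  ⇒ S*(5)=66.9465
t_4: node(4,0) S=52.6450 payoff=26.6250 vs cont=26.4163 → 26.6250 [stop]  node(4,1) S=61.7928 payoff=17.4772 vs cont=17.2686 → 17.4772 [stop]  node(4,2) S=72.5300 payoff=6.7400 vs cont=7.9504 → 7.9504 [wait]  node(4,3) S=85.1330 payoff=0.0000 vs cont=1.8726 → 1.8726 [wait]  node(4,4) S=99.9259 payoff=0.0000 vs cont=0.0875 → 0.0875 [wait]  ⇒ S*(4)=61.7928
t_3: node(3,0) S=57.0358 payoff=22.2342 vs cont=22.0255 → 22.2342 [stop]  node(3,1) S=66.9465 payoff=12.3235 vs cont=12.7142 → 12.7142 [wait]  node(3,2) S=78.5792 payoff=0.6908 vs cont=4.9202 → 4.9202 [wait]  node(3,3) S=92.2333 payoff=0.0000 vs cont=0.9838 → 0.9838 [wait]  ⇒ S*(3)=57.0358
t_2: node(2,0) S=61.7928 payoff=17.4772 vs cont=17.4620 → 17.4772 [stop]  node(2,1) S=72.5300 payoff=6.7400 vs cont=8.8217 → 8.8217 [wait]  node(2,2) S=85.1330 payoff=0.0000 vs cont=2.9582 → 2.9582 [wait]  ⇒ S*(2)=61.7928
t_1: node(1,0) S=66.9465 payoff=12.3235 vs cont=13.1456 → 13.1456 [wait]  node(1,1) S=78.5792 payoff=0.6908 vs cont=5.8953 → 5.8953 [wait]  ⇒ S*(1)=-
t_0: node(0,0) S=72.5300 payoff=6.7400 vs cont=9.5211 → 9.5211 [wait]  ⇒ S*(0)=-

price = 9.5211
boundary = - - 61.7928 57.0358 61.7928 66.9465 72.5300
tree:
9.5211
13.1456 5.8953
17.4772 8.8217 2.9582
22.2342 12.7142 4.9202 0.9838
26.6250 17.4772 7.9504 1.8726 0.0875
30.6777 22.2342 12.3235 3.5568 0.1742 0.0000
34.4185 26.6250 17.4772 6.7400 0.3469 0.0000 0.0000
37.8712 30.6777 22.2342 12.3235 0.6908 0.0000 0.0000 0.0000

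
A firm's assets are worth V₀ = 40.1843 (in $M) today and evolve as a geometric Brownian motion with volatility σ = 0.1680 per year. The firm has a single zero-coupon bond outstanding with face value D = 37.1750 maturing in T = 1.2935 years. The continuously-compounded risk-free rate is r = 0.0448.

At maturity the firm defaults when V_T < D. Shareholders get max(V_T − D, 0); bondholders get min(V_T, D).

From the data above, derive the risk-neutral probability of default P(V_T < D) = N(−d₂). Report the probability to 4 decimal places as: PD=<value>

PD=0.2692

Equity is a call on the firm's assets struck at D = 37.1750:
d₁ = [ln(V₀/D) + (r + σ²/2)T] / (σ√T)
   = [ln(40.1843/37.1750) + (0.0448 + 0.5·0.1680²)·1.2935] / (0.1680·√1.2935)
   = [0.077840 + 0.076203] / 0.191070 = 0.806210
d₂ = d₁ − σ√T = 0.806210 − 0.191070 = 0.615140
risk-neutral PD = N(−d₂) = N(-0.615140) = 0.269231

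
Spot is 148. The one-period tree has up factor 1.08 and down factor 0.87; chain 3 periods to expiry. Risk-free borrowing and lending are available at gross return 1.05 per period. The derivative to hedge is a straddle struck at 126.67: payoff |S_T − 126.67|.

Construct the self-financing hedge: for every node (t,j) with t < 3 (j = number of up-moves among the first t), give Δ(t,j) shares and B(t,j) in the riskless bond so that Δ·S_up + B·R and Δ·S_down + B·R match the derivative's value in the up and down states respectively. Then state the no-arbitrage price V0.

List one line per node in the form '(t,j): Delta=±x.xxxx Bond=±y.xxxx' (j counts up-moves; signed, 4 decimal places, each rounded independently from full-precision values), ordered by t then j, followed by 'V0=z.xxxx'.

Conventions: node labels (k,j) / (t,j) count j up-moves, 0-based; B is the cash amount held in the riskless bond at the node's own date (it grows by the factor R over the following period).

(0,0): Delta=0.8907 Bond=-92.5812
(1,0): Delta=0.4199 Bond=-36.5888
(1,1): Delta=0.9539 Bond=-107.3138
(2,0): Delta=-1.0000 Bond=120.6381
(2,1): Delta=0.6105 Bond=-64.9277
(2,2): Delta=1.0000 Bond=-120.6381
V0=39.2405

The replicating-portfolio and risk-neutral prices coincide; use p* = (1.05−0.87)/(1.08−0.87) = 0.8571 for the latter.
Terminal payoffs: V(3,0)=29.2116, V(3,1)=5.6871, V(3,2)=23.5157, V(3,3)=59.7674
  t=2,j=0: stock 112.0212 → up 120.9829 (V=5.6871), down 97.4584 (V=29.2116). Price 8.6169; hedge Δ=-1.0000, bond B=120.6381.
  t=2,j=1: stock 139.0608 → up 150.1857 (V=23.5157), down 120.9829 (V=5.6871). Price 19.9702; hedge Δ=0.6105, bond B=-64.9277.
  t=2,j=2: stock 172.6272 → up 186.4374 (V=59.7674), down 150.1857 (V=23.5157). Price 51.9891; hedge Δ=1.0000, bond B=-120.6381.
  t=1,j=0: stock 128.7600 → up 139.0608 (V=19.9702), down 112.0212 (V=8.6169). Price 17.4746; hedge Δ=0.4199, bond B=-36.5888.
  t=1,j=1: stock 159.8400 → up 172.6272 (V=51.9891), down 139.0608 (V=19.9702). Price 45.1571; hedge Δ=0.9539, bond B=-107.3138.
  t=0,j=0: stock 148.0000 → up 159.8400 (V=45.1571), down 128.7600 (V=17.4746). Price 39.2405; hedge Δ=0.8907, bond B=-92.5812.
Verification: the root portfolio costs Δ(0,0)·S0 + B(0,0) = 39.2405, matching V0.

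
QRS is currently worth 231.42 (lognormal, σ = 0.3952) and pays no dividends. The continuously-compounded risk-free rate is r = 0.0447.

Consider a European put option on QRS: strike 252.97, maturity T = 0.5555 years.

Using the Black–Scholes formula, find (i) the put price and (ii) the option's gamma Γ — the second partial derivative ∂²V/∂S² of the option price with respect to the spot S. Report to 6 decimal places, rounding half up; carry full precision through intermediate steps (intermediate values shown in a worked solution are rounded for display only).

price = 36.324538
Γ = 0.005838

σ√T = 0.3952·√0.5555 = 0.294550
d₁ = (ln(S/K) + (r+σ²/2)T) / (σ√T) = (ln(231.42/252.97) + (0.0447+0.3952²/2)·0.5555) / 0.294550 = (-0.089037 + 0.068211) / 0.294550 = -0.070704
d₂ = d₁ − σ√T = -0.070704 − 0.294550 = -0.365254
e^{−rT} = 0.975475
N(−d₁) = 0.528183,  N(−d₂) = 0.642539
Put price V = K·e^{−rT}·N(−d₂) − S·N(−d₁) = 158.556760 − 122.232222 = 36.324538
φ(d₁) = (1/√(2π))·e^{−d₁²/2} = 0.397946
Γ = φ(d₁) / (S·σ·√T) = 0.005838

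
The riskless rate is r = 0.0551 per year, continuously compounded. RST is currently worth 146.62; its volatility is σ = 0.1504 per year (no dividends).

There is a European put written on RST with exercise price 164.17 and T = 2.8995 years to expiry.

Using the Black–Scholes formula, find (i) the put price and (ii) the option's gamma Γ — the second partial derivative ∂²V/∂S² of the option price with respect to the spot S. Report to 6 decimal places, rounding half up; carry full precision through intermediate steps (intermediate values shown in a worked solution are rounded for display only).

price = 11.493902
Γ = 0.010125

σ√T = 0.1504·√2.8995 = 0.256100
d₁ = (ln(S/K) + (r+σ²/2)T) / (σ√T) = (ln(146.62/164.17) + (0.0551+0.1504²/2)·2.8995) / 0.256100 = (-0.113058 + 0.192556) / 0.256100 = 0.310417
d₂ = d₁ − σ√T = 0.310417 − 0.256100 = 0.054317
e^{−rT} = 0.852346
N(−d₁) = 0.378122,  N(−d₂) = 0.478341
Put price V = K·e^{−rT}·N(−d₂) − S·N(−d₁) = 66.934141 − 55.440239 = 11.493902
φ(d₁) = (1/√(2π))·e^{−d₁²/2} = 0.380177
Γ = φ(d₁) / (S·σ·√T) = 0.010125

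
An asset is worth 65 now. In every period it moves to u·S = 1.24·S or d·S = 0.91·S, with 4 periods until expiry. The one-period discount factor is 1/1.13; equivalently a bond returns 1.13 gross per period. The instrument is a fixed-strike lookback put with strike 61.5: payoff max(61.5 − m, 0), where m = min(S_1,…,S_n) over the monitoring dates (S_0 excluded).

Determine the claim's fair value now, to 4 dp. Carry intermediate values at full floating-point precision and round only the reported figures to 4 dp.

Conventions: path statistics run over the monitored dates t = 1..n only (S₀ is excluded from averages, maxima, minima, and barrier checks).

Set p* = 0.6667 (from d < R < u); the path-dependent value is the discounted p*-expectation over all price paths.
Enumerate all 2^4 = 16 price paths (U = up ×1.24, D = down ×0.91); each path with k up-moves has probability p*^k·(1−p*)^(4−k).
DDDD: m=44.5737, payoff=16.9263, prob=0.012346
UDDD: m=60.7378, payoff=0.7622, prob=0.024691
DUDD: m=59.1500, payoff=2.3500, prob=0.024691
UUDD: m=80.6000, payoff=0.0000, prob=0.049383
DDUD: m=53.8265, payoff=7.6735, prob=0.024691
UDUD: m=73.3460, payoff=0.0000, prob=0.049383
DUUD: m=59.1500, payoff=2.3500, prob=0.049383
UUUD: m=80.6000, payoff=0.0000, prob=0.098765
DDDU: m=48.9821, payoff=12.5179, prob=0.024691
UDDU: m=66.7449, payoff=0.0000, prob=0.049383
DUDU: m=59.1500, payoff=2.3500, prob=0.049383
UUDU: m=80.6000, payoff=0.0000, prob=0.098765
DDUU: m=53.8265, payoff=7.6735, prob=0.049383
UDUU: m=73.3460, payoff=0.0000, prob=0.098765
DUUU: m=59.1500, payoff=2.3500, prob=0.098765
UUUU: m=80.6000, payoff=0.0000, prob=0.197531
Price = Σ prob·payoff / R^4 = 1.627499 / 1.630474 = 0.9982

price = 0.9982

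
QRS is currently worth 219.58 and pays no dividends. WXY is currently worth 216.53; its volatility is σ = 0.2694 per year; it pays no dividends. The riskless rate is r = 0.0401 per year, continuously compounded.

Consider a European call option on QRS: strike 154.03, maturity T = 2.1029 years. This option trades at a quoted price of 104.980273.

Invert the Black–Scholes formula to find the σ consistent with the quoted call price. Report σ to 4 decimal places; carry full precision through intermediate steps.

At σ = 0.5786 the Black–Scholes value reproduces the quote:
σ√T = 0.5786·√2.1029 = 0.839050
d₁ = (ln(S/K) + (r+σ²/2)T) / (σ√T) = (ln(219.58/154.03) + (0.0401+0.5786²/2)·2.1029) / 0.839050 = (0.354569 + 0.436329) / 0.839050 = 0.942611
d₂ = d₁ − σ√T = 0.942611 − 0.839050 = 0.103561
e^{−rT} = 0.919131
N(d₁) = 0.827060,  N(d₂) = 0.541241
V = S·N(d₁) − K·e^{−rT}·N(d₂) = 181.605861 − 76.625588 = 104.980273 (equal to the quote); since ∂V/∂σ > 0 for all σ, the implied volatility is unique

sigma = 0.5786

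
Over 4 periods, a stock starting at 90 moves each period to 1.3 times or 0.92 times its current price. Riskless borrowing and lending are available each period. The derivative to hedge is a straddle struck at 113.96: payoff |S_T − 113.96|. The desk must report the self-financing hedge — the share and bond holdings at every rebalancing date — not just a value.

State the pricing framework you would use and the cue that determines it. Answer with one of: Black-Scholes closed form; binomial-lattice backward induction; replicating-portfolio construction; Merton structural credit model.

framework: replicating-portfolio construction

Key observation: what is demanded is not a single number but the (Δ, B) position at each node of the 1.3/0.92 tree starting at 90; constructing those positions is the replicating-portfolio method.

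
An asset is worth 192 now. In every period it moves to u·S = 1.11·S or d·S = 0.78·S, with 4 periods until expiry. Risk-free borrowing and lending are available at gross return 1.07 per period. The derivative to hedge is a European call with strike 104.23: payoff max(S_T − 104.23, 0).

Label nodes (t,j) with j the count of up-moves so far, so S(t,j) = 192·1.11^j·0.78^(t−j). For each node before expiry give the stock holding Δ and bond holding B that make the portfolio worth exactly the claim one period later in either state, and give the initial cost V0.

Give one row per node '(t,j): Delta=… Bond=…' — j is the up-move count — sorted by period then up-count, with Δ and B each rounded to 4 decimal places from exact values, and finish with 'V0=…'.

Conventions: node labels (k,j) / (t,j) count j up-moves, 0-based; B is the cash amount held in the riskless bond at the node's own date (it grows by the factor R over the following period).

Since d<R<u, set p* = (R−d)/(u−d) = 0.8788; price each node as the discounted p*-expectation of its children.
At maturity the claim pays: V(4,0)=0.0000, V(4,1)=0.0000, V(4,2)=39.6951, V(4,3)=100.5864, V(4,4)=187.2395
Node (3,0) S=91.1140: V=(p*·0.0000+(1−p*)·0.0000)/1.07=0.0000; Δ=(0.0000−0.0000)/(101.1365−71.0689)=0.0000; B=V−Δ·S=0.0000
Node (3,1) S=129.6622: V=(p*·39.6951+(1−p*)·0.0000)/1.07=32.6014; Δ=(39.6951−0.0000)/(143.9251−101.1365)=0.9277; B=V−Δ·S=-87.6866
Node (3,2) S=184.5193: V=(p*·100.5864+(1−p*)·39.6951)/1.07=87.1081; Δ=(100.5864−39.6951)/(204.8164−143.9251)=1.0000; B=V−Δ·S=-97.4112
Node (3,3) S=262.5852: V=(p*·187.2395+(1−p*)·100.5864)/1.07=165.1739; Δ=(187.2395−100.5864)/(291.4695−204.8164)=1.0000; B=V−Δ·S=-97.4112
Node (2,0) S=116.8128: V=(p*·32.6014+(1−p*)·0.0000)/1.07=26.7755; Δ=(32.6014−0.0000)/(129.6622−91.1140)=0.8457; B=V−Δ·S=-72.0168
Node (2,1) S=166.2336: V=(p*·87.1081+(1−p*)·32.6014)/1.07=75.2348; Δ=(87.1081−32.6014)/(184.5193−129.6622)=0.9936; B=V−Δ·S=-89.9369
Node (2,2) S=236.5632: V=(p*·165.1739+(1−p*)·87.1081)/1.07=145.5247; Δ=(165.1739−87.1081)/(262.5852−184.5193)=1.0000; B=V−Δ·S=-91.0385
Node (1,0) S=149.7600: V=(p*·75.2348+(1−p*)·26.7755)/1.07=64.8233; Δ=(75.2348−26.7755)/(166.2336−116.8128)=0.9805; B=V−Δ·S=-82.0231
Node (1,1) S=213.1200: V=(p*·145.5247+(1−p*)·75.2348)/1.07=128.0418; Δ=(145.5247−75.2348)/(236.5632−166.2336)=0.9994; B=V−Δ·S=-84.9579
Node (0,0) S=192.0000: V=(p*·128.0418+(1−p*)·64.8233)/1.07=112.5037; Δ=(128.0418−64.8233)/(213.1200−149.7600)=0.9978; B=V−Δ·S=-79.0675
As a check, the time-0 holding Δ(0,0)·S0 + B(0,0) comes to 112.5037 — exactly V0.

(0,0): Delta=0.9978 Bond=-79.0675
(1,0): Delta=0.9805 Bond=-82.0231
(1,1): Delta=0.9994 Bond=-84.9579
(2,0): Delta=0.8457 Bond=-72.0168
(2,1): Delta=0.9936 Bond=-89.9369
(2,2): Delta=1.0000 Bond=-91.0385
(3,0): Delta=0.0000 Bond=0.0000
(3,1): Delta=0.9277 Bond=-87.6866
(3,2): Delta=1.0000 Bond=-97.4112
(3,3): Delta=1.0000 Bond=-97.4112
V0=112.5037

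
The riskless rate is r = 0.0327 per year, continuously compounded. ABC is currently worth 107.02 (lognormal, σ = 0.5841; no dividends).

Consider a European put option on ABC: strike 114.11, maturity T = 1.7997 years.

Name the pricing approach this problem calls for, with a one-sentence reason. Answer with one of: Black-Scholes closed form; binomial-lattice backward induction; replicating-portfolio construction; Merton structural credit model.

framework: Black-Scholes closed form

Key observation: the instrument is a plain European put (strike 114.11) on a lognormal asset; the exact continuous-time formula applies directly.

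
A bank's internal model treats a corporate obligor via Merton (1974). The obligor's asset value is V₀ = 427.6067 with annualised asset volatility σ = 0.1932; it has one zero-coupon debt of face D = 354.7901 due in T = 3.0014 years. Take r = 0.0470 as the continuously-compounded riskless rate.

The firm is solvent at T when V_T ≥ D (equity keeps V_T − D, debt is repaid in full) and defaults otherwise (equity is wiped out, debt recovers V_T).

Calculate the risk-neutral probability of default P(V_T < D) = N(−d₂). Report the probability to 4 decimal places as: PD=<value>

With assets at 427.6067 and a single debt payment of 354.7901 at 3.0014 years:
d₁ = [ln(V₀/D) + (r + σ²/2)T] / (σ√T)
   = [ln(427.6067/354.7901) + (0.0470 + 0.5·0.1932²)·3.0014] / (0.1932·√3.0014)
   = [0.186678 + 0.197081] / 0.334710 = 1.146540
d₂ = d₁ − σ√T = 1.146540 − 0.334710 = 0.811830
risk-neutral PD = N(−d₂) = N(-0.811830) = 0.208445

PD=0.2084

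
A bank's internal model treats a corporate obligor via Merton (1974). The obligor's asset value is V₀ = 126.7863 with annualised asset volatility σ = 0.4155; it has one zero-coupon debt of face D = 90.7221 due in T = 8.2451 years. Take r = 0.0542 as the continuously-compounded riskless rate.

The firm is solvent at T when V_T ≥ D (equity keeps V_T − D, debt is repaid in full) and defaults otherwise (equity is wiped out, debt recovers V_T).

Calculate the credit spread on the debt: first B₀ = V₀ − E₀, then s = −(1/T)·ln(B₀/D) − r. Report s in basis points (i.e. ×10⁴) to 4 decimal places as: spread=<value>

With assets at 126.7863 and a single debt payment of 90.7221 at 8.2451 years:
d₁ = [ln(V₀/D) + (r + σ²/2)T] / (σ√T)
   = [ln(126.7863/90.7221) + (0.0542 + 0.5·0.4155²)·8.2451] / (0.4155·√8.2451)
   = [0.334702 + 1.158602] / 1.193078 = 1.251640
d₂ = d₁ − σ√T = 1.251640 − 1.193078 = 0.058561
N(d₁) = 0.894649,  N(d₂) = 0.523349,  e^(−rT) = 0.639618
E₀ = V₀·N(d₁) − D·e^(−rT)·N(d₂)
   = 126.7863·0.894649 − 90.7221·0.639618·0.523349 = 83.060656
B₀ = V₀ − E₀ = 126.7863 − 83.060656 = 43.725644
spread = −(1/T)·ln(B₀/D) − r = −(1/8.2451)·ln(43.725644/90.7221) − 0.0542 = 0.03432121
in basis points: 0.03432121 × 10⁴ = 343.2121 bp

spread=343.2121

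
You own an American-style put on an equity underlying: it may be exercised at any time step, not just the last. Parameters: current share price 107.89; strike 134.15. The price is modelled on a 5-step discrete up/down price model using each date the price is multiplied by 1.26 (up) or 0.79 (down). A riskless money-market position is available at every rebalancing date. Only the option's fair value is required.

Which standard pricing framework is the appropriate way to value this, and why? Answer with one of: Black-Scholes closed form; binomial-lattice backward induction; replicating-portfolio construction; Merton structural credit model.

Key observation: the put (strike 134.15 on spot 107.89) is American-style on a 5-step discrete price model, so the early-exercise decision at every node requires stepwise backward valuation — a closed form cannot price the exercise right.

framework: binomial-lattice backward induction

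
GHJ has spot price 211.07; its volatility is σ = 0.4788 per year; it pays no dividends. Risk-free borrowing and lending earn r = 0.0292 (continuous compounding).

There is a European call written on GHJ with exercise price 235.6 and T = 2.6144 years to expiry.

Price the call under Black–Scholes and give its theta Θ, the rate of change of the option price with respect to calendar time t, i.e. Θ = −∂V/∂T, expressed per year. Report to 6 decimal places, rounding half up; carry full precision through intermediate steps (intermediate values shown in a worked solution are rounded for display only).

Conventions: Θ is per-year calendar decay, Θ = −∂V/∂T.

σ√T = 0.4788·√2.6144 = 0.774177
d₁ = (ln(S/K) + (r+σ²/2)T) / (σ√T) = (ln(211.07/235.6) + (0.0292+0.4788²/2)·2.6144) / 0.774177 = (-0.109946 + 0.376015) / 0.774177 = 0.343681
d₂ = d₁ − σ√T = 0.343681 − 0.774177 = -0.430496
e^{−rT} = 0.926501
N(d₁) = 0.634457,  N(d₂) = 0.333417
Call price V = S·N(d₁) − K·e^{−rT}·N(d₂) = 133.914804 − 72.779548 = 61.135256
φ(d₁) = (1/√(2π))·e^{−d₁²/2} = 0.376064
Θ = −S·φ(d₁)·σ/(2√T) − r·K·e^{−rT}·N(d₂) = −11.752386 − 2.125163 = -13.877548

price = 61.135256
Θ = -13.877548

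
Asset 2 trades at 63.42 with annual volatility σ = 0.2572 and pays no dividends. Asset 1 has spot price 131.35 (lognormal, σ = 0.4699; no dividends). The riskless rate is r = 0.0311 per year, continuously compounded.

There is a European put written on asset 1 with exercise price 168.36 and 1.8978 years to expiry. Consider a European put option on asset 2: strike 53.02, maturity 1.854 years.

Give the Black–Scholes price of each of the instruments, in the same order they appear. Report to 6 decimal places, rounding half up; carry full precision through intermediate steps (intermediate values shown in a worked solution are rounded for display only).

[asset 1 put K=168.36]
σ√T = 0.4699·√1.8978 = 0.647337
d₁ = (ln(S/K) + (r+σ²/2)T) / (σ√T) = (ln(131.35/168.36) + (0.0311+0.4699²/2)·1.8978) / 0.647337 = (-0.248239 + 0.268544) / 0.647337 = 0.031368
d₂ = d₁ − σ√T = 0.031368 − 0.647337 = -0.615970
e^{−rT} = 0.942686
N(−d₁) = 0.487488,  N(−d₂) = 0.731043
price = K·e^{−rT}·N(−d₂) − S·N(−d₁) = 116.024302 − 64.031577 = 51.992724
[asset 2 put K=53.02]
σ√T = 0.2572·√1.854 = 0.350208
d₁ = (ln(S/K) + (r+σ²/2)T) / (σ√T) = (ln(63.42/53.02) + (0.0311+0.2572²/2)·1.854) / 0.350208 = (0.179110 + 0.118982) / 0.350208 = 0.851187
d₂ = d₁ − σ√T = 0.851187 − 0.350208 = 0.500979
e^{−rT} = 0.943971
N(−d₁) = 0.197333,  N(−d₂) = 0.308193
price = K·e^{−rT}·N(−d₂) − S·N(−d₁) = 15.424864 − 12.514848 = 2.910015

price(asset 1 put K=168.36) = 51.992724
price(asset 2 put K=53.02) = 2.910015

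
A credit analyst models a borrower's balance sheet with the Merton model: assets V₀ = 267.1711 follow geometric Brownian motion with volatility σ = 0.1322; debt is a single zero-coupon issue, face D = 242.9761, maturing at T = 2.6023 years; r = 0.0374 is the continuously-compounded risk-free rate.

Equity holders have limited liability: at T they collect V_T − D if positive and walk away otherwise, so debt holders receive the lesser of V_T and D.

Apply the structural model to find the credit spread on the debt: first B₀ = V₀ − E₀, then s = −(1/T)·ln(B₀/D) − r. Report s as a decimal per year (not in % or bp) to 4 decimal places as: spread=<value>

spread=0.0091

With assets at 267.1711 and a single debt payment of 242.9761 at 2.6023 years:
d₁ = [ln(V₀/D) + (r + σ²/2)T] / (σ√T)
   = [ln(267.1711/242.9761) + (0.0374 + 0.5·0.1322²)·2.6023] / (0.1322·√2.6023)
   = [0.094926 + 0.120066] / 0.213260 = 1.008121
d₂ = d₁ − σ√T = 1.008121 − 0.213260 = 0.794860
N(d₁) = 0.843302,  N(d₂) = 0.786653,  e^(−rT) = 0.907260
E₀ = V₀·N(d₁) − D·e^(−rT)·N(d₂)
   = 267.1711·0.843302 − 242.9761·0.907260·0.786653 = 51.894151
B₀ = V₀ − E₀ = 267.1711 − 51.894151 = 215.276949
spread = −(1/T)·ln(B₀/D) − r = −(1/2.6023)·ln(215.276949/242.9761) − 0.0374 = 0.00911184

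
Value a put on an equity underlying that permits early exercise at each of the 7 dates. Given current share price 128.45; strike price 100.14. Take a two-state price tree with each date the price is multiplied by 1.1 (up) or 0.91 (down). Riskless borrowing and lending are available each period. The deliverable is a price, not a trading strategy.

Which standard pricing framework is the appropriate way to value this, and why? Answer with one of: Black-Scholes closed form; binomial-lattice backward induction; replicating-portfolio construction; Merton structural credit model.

Key observation: early exercise of the strike-100.14 put must be checked at each of the 7 dates (spot 128.45), which forces a node-by-node comparison of intrinsic and continuation value backward from expiry.

framework: binomial-lattice backward induction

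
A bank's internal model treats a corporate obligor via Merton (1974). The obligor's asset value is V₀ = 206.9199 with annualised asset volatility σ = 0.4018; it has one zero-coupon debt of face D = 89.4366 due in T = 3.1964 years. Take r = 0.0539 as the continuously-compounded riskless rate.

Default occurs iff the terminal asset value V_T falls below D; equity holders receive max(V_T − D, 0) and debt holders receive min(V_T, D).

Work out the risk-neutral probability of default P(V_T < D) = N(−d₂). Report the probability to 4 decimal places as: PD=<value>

PD=0.1472

Equity is a call on the firm's assets struck at D = 89.4366:
d₁ = [ln(V₀/D) + (r + σ²/2)T] / (σ√T)
   = [ln(206.9199/89.4366) + (0.0539 + 0.5·0.4018²)·3.1964] / (0.4018·√3.1964)
   = [0.838802 + 0.430305] / 0.718357 = 1.766678
d₂ = d₁ − σ√T = 1.766678 − 0.718357 = 1.048321
risk-neutral PD = N(−d₂) = N(-1.048321) = 0.147245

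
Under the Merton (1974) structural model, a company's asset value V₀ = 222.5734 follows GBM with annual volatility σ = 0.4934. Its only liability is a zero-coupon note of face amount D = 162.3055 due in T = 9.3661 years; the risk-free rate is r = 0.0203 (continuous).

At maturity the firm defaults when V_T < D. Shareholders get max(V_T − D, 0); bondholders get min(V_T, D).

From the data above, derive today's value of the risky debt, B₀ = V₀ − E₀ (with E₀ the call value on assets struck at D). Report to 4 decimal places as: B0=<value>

Work the structural quantities from V₀ = 222.5734 against face 162.3055:
d₁ = [ln(V₀/D) + (r + σ²/2)T] / (σ√T)
   = [ln(222.5734/162.3055) + (0.0203 + 0.5·0.4934²)·9.3661] / (0.4934·√9.3661)
   = [0.315777 + 1.330190] / 1.510006 = 1.090040
d₂ = d₁ − σ√T = 1.090040 − 1.510006 = -0.419965
N(d₁) = 0.862152,  N(d₂) = 0.337255,  e^(−rT) = 0.826850
E₀ = V₀·N(d₁) − D·e^(−rT)·N(d₂)
   = 222.5734·0.862152 − 162.3055·0.826850·0.337255 = 146.631708
B₀ = V₀ − E₀ = 222.5734 − 146.631708 = 75.941692

B0=75.9417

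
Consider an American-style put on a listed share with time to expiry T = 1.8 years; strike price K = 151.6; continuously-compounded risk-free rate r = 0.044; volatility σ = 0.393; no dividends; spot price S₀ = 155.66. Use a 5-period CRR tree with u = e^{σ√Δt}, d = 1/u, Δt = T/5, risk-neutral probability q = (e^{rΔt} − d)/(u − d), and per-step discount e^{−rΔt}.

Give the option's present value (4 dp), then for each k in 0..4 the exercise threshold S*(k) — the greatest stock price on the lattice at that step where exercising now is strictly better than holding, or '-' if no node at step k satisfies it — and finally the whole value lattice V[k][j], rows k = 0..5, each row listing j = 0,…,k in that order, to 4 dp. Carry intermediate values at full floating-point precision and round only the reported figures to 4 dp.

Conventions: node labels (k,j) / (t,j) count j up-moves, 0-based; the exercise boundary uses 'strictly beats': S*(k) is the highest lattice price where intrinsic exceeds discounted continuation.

Δt=0.36000, u=1.26592, d=0.78994, q=0.47487, disc=e^(-rΔt)=0.98428
k=5 terminal: V=max(K-S,0) → 103.7211 74.8714 28.6382 0.0000 0.0000 0.0000
k=4: j=0 S=60.6109 intr=90.9891 cont=88.6067 V=90.9891[EX]; j=1 S=97.1323 intr=54.4677 cont=52.0853 V=54.4677[EX]; j=2 S=155.6600 intr=0.0000 cont=14.8026 V=14.8026[hold]; j=3 S=249.4539 intr=0.0000 cont=0.0000 V=0.0000[hold]; j=4 S=399.7639 intr=0.0000 cont=0.0000 V=0.0000[hold]  S*(4)=97.1323
k=3: j=0 S=76.7286 intr=74.8714 cont=72.4890 V=74.8714[EX]; j=1 S=122.9618 intr=28.6382 cont=35.0721 V=35.0721[hold]; j=2 S=197.0533 intr=0.0000 cont=7.6512 V=7.6512[hold]; j=3 S=315.7890 intr=0.0000 cont=0.0000 V=0.0000[hold]  S*(3)=76.7286
k=2: j=0 S=97.1323 intr=54.4677 cont=55.0925 V=55.0925[hold]; j=1 S=155.6600 intr=0.0000 cont=21.7043 V=21.7043[hold]; j=2 S=249.4539 intr=0.0000 cont=3.9548 V=3.9548[hold]  S*(2)=-
k=1: j=0 S=122.9618 intr=28.6382 cont=38.6210 V=38.6210[hold]; j=1 S=197.0533 intr=0.0000 cont=13.0671 V=13.0671[hold]  S*(1)=-
k=0: j=0 S=155.6600 intr=0.0000 cont=26.0701 V=26.0701[hold]  S*(0)=-

price = 26.0701
boundary = - - - 76.7286 97.1323
tree:
26.0701
38.6210 13.0671
55.0925 21.7043 3.9548
74.8714 35.0721 7.6512 0.0000
90.9891 54.4677 14.8026 0.0000 0.0000
103.7211 74.8714 28.6382 0.0000 0.0000 0.0000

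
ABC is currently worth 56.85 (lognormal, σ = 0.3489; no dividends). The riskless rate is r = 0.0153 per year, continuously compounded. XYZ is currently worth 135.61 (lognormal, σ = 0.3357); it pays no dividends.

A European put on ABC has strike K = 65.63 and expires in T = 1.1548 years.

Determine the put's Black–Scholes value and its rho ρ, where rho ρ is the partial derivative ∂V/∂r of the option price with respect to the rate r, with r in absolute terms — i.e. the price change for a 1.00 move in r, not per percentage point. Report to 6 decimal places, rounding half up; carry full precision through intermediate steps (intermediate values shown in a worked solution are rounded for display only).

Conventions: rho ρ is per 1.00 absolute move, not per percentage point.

price = 13.334117
ρ = -52.097328

σ√T = 0.3489·√1.1548 = 0.374934
d₁ = (ln(S/K) + (r+σ²/2)T) / (σ√T) = (ln(56.85/65.63) + (0.0153+0.3489²/2)·1.1548) / 0.374934 = (-0.143617 + 0.087956) / 0.374934 = -0.148455
d₂ = d₁ − σ√T = -0.148455 − 0.374934 = -0.523388
e^{−rT} = 0.982487
N(−d₁) = 0.559008,  N(−d₂) = 0.699648
Put price V = K·e^{−rT}·N(−d₂) − S·N(−d₁) = 45.113723 − 31.779606 = 13.334117
ρ = −K·T·e^{−rT}·N(−d₂) = -52.097328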